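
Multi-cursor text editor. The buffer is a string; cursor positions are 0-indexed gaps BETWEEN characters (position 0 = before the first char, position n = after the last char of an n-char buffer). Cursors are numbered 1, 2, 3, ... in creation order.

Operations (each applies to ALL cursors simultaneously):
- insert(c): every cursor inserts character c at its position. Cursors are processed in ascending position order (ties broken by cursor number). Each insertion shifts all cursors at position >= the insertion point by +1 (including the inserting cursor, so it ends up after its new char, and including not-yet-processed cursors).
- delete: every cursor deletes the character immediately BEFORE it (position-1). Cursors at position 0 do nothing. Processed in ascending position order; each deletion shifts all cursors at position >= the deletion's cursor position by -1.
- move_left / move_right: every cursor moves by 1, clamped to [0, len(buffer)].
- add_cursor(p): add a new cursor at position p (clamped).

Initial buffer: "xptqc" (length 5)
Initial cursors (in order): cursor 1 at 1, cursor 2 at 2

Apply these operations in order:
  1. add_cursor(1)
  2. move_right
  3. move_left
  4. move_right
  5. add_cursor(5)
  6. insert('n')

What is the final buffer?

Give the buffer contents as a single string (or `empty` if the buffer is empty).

After op 1 (add_cursor(1)): buffer="xptqc" (len 5), cursors c1@1 c3@1 c2@2, authorship .....
After op 2 (move_right): buffer="xptqc" (len 5), cursors c1@2 c3@2 c2@3, authorship .....
After op 3 (move_left): buffer="xptqc" (len 5), cursors c1@1 c3@1 c2@2, authorship .....
After op 4 (move_right): buffer="xptqc" (len 5), cursors c1@2 c3@2 c2@3, authorship .....
After op 5 (add_cursor(5)): buffer="xptqc" (len 5), cursors c1@2 c3@2 c2@3 c4@5, authorship .....
After op 6 (insert('n')): buffer="xpnntnqcn" (len 9), cursors c1@4 c3@4 c2@6 c4@9, authorship ..13.2..4

Answer: xpnntnqcn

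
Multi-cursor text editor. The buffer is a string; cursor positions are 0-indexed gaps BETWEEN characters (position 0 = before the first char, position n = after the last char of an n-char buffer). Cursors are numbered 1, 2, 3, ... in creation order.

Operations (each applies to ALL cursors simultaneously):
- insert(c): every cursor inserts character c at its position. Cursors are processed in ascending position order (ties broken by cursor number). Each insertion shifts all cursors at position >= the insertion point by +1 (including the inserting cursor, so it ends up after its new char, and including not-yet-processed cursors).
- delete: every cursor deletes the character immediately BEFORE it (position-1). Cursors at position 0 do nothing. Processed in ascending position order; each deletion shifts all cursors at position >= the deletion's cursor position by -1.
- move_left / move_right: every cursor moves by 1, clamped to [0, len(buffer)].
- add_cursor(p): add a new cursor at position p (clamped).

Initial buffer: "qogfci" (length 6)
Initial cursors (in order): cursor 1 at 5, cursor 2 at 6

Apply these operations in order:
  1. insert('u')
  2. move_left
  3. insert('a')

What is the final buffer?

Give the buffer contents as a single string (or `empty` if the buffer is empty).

After op 1 (insert('u')): buffer="qogfcuiu" (len 8), cursors c1@6 c2@8, authorship .....1.2
After op 2 (move_left): buffer="qogfcuiu" (len 8), cursors c1@5 c2@7, authorship .....1.2
After op 3 (insert('a')): buffer="qogfcauiau" (len 10), cursors c1@6 c2@9, authorship .....11.22

Answer: qogfcauiau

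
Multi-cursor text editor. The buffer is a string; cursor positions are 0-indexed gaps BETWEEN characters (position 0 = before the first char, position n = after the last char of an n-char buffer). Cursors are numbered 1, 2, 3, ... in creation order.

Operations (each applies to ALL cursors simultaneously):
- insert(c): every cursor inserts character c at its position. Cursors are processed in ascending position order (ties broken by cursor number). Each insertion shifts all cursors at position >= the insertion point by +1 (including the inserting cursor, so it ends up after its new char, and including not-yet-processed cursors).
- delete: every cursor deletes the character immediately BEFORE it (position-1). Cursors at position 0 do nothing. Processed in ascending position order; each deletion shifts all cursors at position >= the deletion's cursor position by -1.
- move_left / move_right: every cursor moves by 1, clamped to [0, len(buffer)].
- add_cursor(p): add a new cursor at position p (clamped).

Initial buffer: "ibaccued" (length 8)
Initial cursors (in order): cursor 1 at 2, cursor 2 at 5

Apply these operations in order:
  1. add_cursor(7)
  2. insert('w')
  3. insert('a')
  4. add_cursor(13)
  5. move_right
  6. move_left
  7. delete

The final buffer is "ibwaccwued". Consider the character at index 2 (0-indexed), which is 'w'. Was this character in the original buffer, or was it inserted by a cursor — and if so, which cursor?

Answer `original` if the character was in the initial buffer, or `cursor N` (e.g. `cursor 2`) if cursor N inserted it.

After op 1 (add_cursor(7)): buffer="ibaccued" (len 8), cursors c1@2 c2@5 c3@7, authorship ........
After op 2 (insert('w')): buffer="ibwaccwuewd" (len 11), cursors c1@3 c2@7 c3@10, authorship ..1...2..3.
After op 3 (insert('a')): buffer="ibwaaccwauewad" (len 14), cursors c1@4 c2@9 c3@13, authorship ..11...22..33.
After op 4 (add_cursor(13)): buffer="ibwaaccwauewad" (len 14), cursors c1@4 c2@9 c3@13 c4@13, authorship ..11...22..33.
After op 5 (move_right): buffer="ibwaaccwauewad" (len 14), cursors c1@5 c2@10 c3@14 c4@14, authorship ..11...22..33.
After op 6 (move_left): buffer="ibwaaccwauewad" (len 14), cursors c1@4 c2@9 c3@13 c4@13, authorship ..11...22..33.
After op 7 (delete): buffer="ibwaccwued" (len 10), cursors c1@3 c2@7 c3@9 c4@9, authorship ..1...2...
Authorship (.=original, N=cursor N): . . 1 . . . 2 . . .
Index 2: author = 1

Answer: cursor 1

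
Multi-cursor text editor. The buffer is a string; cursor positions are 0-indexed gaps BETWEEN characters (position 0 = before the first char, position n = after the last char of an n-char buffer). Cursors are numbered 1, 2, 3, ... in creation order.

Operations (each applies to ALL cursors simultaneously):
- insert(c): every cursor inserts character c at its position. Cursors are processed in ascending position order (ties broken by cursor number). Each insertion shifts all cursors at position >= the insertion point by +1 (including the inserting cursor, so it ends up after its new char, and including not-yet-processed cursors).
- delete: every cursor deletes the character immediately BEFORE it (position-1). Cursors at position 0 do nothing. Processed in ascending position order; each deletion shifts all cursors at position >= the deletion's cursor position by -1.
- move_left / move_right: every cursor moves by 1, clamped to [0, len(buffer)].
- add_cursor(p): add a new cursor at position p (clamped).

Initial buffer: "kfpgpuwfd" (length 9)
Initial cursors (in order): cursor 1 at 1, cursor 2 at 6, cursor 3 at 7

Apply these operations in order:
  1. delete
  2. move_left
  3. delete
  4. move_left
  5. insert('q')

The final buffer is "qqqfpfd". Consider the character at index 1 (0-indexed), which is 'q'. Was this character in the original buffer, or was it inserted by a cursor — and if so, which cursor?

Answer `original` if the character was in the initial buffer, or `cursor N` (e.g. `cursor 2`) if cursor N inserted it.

After op 1 (delete): buffer="fpgpfd" (len 6), cursors c1@0 c2@4 c3@4, authorship ......
After op 2 (move_left): buffer="fpgpfd" (len 6), cursors c1@0 c2@3 c3@3, authorship ......
After op 3 (delete): buffer="fpfd" (len 4), cursors c1@0 c2@1 c3@1, authorship ....
After op 4 (move_left): buffer="fpfd" (len 4), cursors c1@0 c2@0 c3@0, authorship ....
After op 5 (insert('q')): buffer="qqqfpfd" (len 7), cursors c1@3 c2@3 c3@3, authorship 123....
Authorship (.=original, N=cursor N): 1 2 3 . . . .
Index 1: author = 2

Answer: cursor 2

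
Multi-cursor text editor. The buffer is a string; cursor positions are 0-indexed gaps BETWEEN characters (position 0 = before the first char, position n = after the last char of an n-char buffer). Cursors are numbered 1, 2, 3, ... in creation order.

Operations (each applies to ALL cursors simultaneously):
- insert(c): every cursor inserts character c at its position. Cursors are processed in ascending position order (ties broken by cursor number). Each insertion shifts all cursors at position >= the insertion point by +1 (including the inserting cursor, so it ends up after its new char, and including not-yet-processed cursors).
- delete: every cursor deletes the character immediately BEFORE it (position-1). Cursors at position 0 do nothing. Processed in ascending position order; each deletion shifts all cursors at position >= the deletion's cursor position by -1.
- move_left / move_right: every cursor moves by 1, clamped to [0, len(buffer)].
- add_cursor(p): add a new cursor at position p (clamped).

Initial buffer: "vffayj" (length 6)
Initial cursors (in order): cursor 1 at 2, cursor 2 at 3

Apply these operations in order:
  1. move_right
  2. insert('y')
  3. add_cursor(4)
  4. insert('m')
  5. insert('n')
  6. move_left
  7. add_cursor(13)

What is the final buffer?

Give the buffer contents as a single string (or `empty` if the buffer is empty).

After op 1 (move_right): buffer="vffayj" (len 6), cursors c1@3 c2@4, authorship ......
After op 2 (insert('y')): buffer="vffyayyj" (len 8), cursors c1@4 c2@6, authorship ...1.2..
After op 3 (add_cursor(4)): buffer="vffyayyj" (len 8), cursors c1@4 c3@4 c2@6, authorship ...1.2..
After op 4 (insert('m')): buffer="vffymmaymyj" (len 11), cursors c1@6 c3@6 c2@9, authorship ...113.22..
After op 5 (insert('n')): buffer="vffymmnnaymnyj" (len 14), cursors c1@8 c3@8 c2@12, authorship ...11313.222..
After op 6 (move_left): buffer="vffymmnnaymnyj" (len 14), cursors c1@7 c3@7 c2@11, authorship ...11313.222..
After op 7 (add_cursor(13)): buffer="vffymmnnaymnyj" (len 14), cursors c1@7 c3@7 c2@11 c4@13, authorship ...11313.222..

Answer: vffymmnnaymnyj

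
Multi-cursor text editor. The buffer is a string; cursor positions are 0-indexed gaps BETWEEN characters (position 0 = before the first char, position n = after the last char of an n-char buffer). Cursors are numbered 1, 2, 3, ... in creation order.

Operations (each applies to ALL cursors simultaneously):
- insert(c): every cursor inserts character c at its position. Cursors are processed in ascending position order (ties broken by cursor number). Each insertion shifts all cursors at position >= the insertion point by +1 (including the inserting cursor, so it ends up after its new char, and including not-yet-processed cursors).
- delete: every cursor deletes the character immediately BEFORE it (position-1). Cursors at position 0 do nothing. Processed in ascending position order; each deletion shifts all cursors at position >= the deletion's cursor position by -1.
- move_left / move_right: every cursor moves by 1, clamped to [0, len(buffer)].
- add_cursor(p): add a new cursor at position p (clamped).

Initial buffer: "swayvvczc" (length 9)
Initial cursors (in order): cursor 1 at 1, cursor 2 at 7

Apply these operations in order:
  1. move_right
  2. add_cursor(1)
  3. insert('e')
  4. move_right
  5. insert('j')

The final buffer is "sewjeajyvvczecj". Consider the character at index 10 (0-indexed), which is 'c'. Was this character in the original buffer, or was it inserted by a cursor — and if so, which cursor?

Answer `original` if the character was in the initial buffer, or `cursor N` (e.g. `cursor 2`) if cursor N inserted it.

After op 1 (move_right): buffer="swayvvczc" (len 9), cursors c1@2 c2@8, authorship .........
After op 2 (add_cursor(1)): buffer="swayvvczc" (len 9), cursors c3@1 c1@2 c2@8, authorship .........
After op 3 (insert('e')): buffer="seweayvvczec" (len 12), cursors c3@2 c1@4 c2@11, authorship .3.1......2.
After op 4 (move_right): buffer="seweayvvczec" (len 12), cursors c3@3 c1@5 c2@12, authorship .3.1......2.
After op 5 (insert('j')): buffer="sewjeajyvvczecj" (len 15), cursors c3@4 c1@7 c2@15, authorship .3.31.1.....2.2
Authorship (.=original, N=cursor N): . 3 . 3 1 . 1 . . . . . 2 . 2
Index 10: author = original

Answer: original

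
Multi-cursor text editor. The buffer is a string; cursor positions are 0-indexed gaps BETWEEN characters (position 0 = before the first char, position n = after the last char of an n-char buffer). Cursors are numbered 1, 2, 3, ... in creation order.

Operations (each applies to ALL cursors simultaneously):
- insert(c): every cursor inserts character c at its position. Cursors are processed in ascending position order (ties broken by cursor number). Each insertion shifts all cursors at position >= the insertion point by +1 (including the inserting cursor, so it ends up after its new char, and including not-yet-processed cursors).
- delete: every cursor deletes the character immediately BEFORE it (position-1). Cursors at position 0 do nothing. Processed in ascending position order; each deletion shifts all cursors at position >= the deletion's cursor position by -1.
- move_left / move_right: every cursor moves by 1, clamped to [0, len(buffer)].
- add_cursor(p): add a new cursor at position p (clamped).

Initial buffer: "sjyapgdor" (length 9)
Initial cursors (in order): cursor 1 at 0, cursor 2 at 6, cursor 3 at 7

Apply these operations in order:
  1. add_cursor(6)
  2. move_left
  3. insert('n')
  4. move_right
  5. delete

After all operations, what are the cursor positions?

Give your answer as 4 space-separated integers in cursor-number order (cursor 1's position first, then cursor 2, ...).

After op 1 (add_cursor(6)): buffer="sjyapgdor" (len 9), cursors c1@0 c2@6 c4@6 c3@7, authorship .........
After op 2 (move_left): buffer="sjyapgdor" (len 9), cursors c1@0 c2@5 c4@5 c3@6, authorship .........
After op 3 (insert('n')): buffer="nsjyapnngndor" (len 13), cursors c1@1 c2@8 c4@8 c3@10, authorship 1.....24.3...
After op 4 (move_right): buffer="nsjyapnngndor" (len 13), cursors c1@2 c2@9 c4@9 c3@11, authorship 1.....24.3...
After op 5 (delete): buffer="njyapnnor" (len 9), cursors c1@1 c2@6 c4@6 c3@7, authorship 1....23..

Answer: 1 6 7 6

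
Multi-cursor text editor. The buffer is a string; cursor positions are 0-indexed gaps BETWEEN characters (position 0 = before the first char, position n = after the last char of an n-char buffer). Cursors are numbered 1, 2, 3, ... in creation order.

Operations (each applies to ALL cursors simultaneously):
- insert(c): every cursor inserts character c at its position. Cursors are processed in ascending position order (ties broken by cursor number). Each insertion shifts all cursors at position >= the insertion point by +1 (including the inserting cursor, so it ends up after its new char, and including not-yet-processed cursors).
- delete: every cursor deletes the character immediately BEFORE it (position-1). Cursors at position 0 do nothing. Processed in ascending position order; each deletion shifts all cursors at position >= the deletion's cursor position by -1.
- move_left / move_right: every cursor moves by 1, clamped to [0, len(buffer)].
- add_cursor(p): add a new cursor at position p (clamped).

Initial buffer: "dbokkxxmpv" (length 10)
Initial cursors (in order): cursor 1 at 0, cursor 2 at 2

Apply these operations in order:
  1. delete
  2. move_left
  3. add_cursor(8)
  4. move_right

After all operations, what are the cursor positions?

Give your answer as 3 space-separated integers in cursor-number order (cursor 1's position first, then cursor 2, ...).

After op 1 (delete): buffer="dokkxxmpv" (len 9), cursors c1@0 c2@1, authorship .........
After op 2 (move_left): buffer="dokkxxmpv" (len 9), cursors c1@0 c2@0, authorship .........
After op 3 (add_cursor(8)): buffer="dokkxxmpv" (len 9), cursors c1@0 c2@0 c3@8, authorship .........
After op 4 (move_right): buffer="dokkxxmpv" (len 9), cursors c1@1 c2@1 c3@9, authorship .........

Answer: 1 1 9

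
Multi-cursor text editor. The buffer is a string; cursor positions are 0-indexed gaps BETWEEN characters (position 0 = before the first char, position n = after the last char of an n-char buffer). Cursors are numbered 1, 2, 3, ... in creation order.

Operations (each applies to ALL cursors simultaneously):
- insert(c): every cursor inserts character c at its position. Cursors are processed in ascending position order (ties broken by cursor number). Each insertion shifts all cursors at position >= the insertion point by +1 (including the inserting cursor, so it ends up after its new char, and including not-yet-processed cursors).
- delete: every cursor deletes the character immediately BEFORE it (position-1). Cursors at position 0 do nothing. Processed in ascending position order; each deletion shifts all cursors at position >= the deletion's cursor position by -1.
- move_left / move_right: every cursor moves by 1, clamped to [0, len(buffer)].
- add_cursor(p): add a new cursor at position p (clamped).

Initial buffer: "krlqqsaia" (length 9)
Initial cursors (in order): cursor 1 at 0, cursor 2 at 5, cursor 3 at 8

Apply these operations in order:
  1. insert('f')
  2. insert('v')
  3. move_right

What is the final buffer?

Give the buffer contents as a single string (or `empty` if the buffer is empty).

Answer: fvkrlqqfvsaifva

Derivation:
After op 1 (insert('f')): buffer="fkrlqqfsaifa" (len 12), cursors c1@1 c2@7 c3@11, authorship 1.....2...3.
After op 2 (insert('v')): buffer="fvkrlqqfvsaifva" (len 15), cursors c1@2 c2@9 c3@14, authorship 11.....22...33.
After op 3 (move_right): buffer="fvkrlqqfvsaifva" (len 15), cursors c1@3 c2@10 c3@15, authorship 11.....22...33.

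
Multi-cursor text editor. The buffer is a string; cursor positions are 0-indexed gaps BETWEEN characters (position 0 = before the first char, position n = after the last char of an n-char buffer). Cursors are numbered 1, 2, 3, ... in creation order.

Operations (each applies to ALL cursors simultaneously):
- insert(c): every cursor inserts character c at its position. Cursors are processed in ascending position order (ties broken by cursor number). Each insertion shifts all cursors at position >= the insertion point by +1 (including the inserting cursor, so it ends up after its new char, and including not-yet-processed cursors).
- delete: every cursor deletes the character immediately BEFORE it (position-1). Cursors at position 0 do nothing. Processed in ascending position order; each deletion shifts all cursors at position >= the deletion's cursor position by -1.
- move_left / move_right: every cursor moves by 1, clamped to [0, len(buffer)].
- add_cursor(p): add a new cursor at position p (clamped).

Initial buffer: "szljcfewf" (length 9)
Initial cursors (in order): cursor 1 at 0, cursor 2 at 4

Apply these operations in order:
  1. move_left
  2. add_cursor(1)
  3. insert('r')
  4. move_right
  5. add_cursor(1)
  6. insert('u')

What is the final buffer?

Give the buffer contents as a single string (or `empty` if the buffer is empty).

After op 1 (move_left): buffer="szljcfewf" (len 9), cursors c1@0 c2@3, authorship .........
After op 2 (add_cursor(1)): buffer="szljcfewf" (len 9), cursors c1@0 c3@1 c2@3, authorship .........
After op 3 (insert('r')): buffer="rsrzlrjcfewf" (len 12), cursors c1@1 c3@3 c2@6, authorship 1.3..2......
After op 4 (move_right): buffer="rsrzlrjcfewf" (len 12), cursors c1@2 c3@4 c2@7, authorship 1.3..2......
After op 5 (add_cursor(1)): buffer="rsrzlrjcfewf" (len 12), cursors c4@1 c1@2 c3@4 c2@7, authorship 1.3..2......
After op 6 (insert('u')): buffer="rusurzulrjucfewf" (len 16), cursors c4@2 c1@4 c3@7 c2@11, authorship 14.13.3.2.2.....

Answer: rusurzulrjucfewf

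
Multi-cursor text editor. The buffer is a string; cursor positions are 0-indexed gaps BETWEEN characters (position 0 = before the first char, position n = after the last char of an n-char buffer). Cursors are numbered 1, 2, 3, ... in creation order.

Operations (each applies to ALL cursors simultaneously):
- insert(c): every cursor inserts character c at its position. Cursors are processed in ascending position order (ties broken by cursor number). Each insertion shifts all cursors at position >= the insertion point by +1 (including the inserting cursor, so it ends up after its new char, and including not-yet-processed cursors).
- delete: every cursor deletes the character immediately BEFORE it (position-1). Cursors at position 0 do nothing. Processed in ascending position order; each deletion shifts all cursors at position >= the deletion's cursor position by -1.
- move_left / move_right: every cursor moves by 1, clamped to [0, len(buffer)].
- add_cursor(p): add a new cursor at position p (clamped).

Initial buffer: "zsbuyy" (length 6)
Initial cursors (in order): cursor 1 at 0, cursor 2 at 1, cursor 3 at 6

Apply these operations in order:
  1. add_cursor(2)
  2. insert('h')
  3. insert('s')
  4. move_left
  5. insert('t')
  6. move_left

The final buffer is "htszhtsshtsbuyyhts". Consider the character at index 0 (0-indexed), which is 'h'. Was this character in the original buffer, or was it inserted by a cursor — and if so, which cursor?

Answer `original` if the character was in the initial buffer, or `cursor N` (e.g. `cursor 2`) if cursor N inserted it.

After op 1 (add_cursor(2)): buffer="zsbuyy" (len 6), cursors c1@0 c2@1 c4@2 c3@6, authorship ......
After op 2 (insert('h')): buffer="hzhshbuyyh" (len 10), cursors c1@1 c2@3 c4@5 c3@10, authorship 1.2.4....3
After op 3 (insert('s')): buffer="hszhsshsbuyyhs" (len 14), cursors c1@2 c2@5 c4@8 c3@14, authorship 11.22.44....33
After op 4 (move_left): buffer="hszhsshsbuyyhs" (len 14), cursors c1@1 c2@4 c4@7 c3@13, authorship 11.22.44....33
After op 5 (insert('t')): buffer="htszhtsshtsbuyyhts" (len 18), cursors c1@2 c2@6 c4@10 c3@17, authorship 111.222.444....333
After op 6 (move_left): buffer="htszhtsshtsbuyyhts" (len 18), cursors c1@1 c2@5 c4@9 c3@16, authorship 111.222.444....333
Authorship (.=original, N=cursor N): 1 1 1 . 2 2 2 . 4 4 4 . . . . 3 3 3
Index 0: author = 1

Answer: cursor 1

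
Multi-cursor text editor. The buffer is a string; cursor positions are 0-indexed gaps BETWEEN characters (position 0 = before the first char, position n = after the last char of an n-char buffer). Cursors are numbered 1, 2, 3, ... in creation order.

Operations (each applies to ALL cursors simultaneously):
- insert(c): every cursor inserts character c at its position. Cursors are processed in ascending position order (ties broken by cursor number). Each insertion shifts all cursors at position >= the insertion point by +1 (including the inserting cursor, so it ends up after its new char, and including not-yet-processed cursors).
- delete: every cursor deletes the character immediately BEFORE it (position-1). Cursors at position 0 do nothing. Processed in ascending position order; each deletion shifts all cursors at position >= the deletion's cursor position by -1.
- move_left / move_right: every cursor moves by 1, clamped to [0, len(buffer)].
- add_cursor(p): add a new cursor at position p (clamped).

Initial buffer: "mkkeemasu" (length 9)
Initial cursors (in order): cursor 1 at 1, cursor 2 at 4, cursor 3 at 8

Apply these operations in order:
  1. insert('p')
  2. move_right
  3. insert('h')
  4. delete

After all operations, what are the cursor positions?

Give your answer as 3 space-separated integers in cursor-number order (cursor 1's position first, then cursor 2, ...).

After op 1 (insert('p')): buffer="mpkkepemaspu" (len 12), cursors c1@2 c2@6 c3@11, authorship .1...2....3.
After op 2 (move_right): buffer="mpkkepemaspu" (len 12), cursors c1@3 c2@7 c3@12, authorship .1...2....3.
After op 3 (insert('h')): buffer="mpkhkepehmaspuh" (len 15), cursors c1@4 c2@9 c3@15, authorship .1.1..2.2...3.3
After op 4 (delete): buffer="mpkkepemaspu" (len 12), cursors c1@3 c2@7 c3@12, authorship .1...2....3.

Answer: 3 7 12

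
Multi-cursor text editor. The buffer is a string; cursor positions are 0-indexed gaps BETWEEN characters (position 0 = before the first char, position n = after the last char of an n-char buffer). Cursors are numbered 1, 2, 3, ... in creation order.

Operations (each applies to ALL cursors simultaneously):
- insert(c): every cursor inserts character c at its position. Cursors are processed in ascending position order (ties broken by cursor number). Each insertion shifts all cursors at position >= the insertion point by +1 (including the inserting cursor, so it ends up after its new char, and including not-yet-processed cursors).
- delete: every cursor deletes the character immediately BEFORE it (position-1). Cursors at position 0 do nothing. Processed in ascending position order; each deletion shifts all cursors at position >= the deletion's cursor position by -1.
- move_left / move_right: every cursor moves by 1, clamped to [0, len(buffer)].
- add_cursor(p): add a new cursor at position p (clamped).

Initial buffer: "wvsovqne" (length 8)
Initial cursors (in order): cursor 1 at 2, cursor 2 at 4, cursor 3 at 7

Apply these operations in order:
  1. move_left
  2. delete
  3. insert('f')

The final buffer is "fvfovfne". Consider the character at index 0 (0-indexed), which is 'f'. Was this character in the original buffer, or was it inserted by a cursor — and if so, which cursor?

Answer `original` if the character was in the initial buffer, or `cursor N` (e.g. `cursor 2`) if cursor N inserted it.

After op 1 (move_left): buffer="wvsovqne" (len 8), cursors c1@1 c2@3 c3@6, authorship ........
After op 2 (delete): buffer="vovne" (len 5), cursors c1@0 c2@1 c3@3, authorship .....
After op 3 (insert('f')): buffer="fvfovfne" (len 8), cursors c1@1 c2@3 c3@6, authorship 1.2..3..
Authorship (.=original, N=cursor N): 1 . 2 . . 3 . .
Index 0: author = 1

Answer: cursor 1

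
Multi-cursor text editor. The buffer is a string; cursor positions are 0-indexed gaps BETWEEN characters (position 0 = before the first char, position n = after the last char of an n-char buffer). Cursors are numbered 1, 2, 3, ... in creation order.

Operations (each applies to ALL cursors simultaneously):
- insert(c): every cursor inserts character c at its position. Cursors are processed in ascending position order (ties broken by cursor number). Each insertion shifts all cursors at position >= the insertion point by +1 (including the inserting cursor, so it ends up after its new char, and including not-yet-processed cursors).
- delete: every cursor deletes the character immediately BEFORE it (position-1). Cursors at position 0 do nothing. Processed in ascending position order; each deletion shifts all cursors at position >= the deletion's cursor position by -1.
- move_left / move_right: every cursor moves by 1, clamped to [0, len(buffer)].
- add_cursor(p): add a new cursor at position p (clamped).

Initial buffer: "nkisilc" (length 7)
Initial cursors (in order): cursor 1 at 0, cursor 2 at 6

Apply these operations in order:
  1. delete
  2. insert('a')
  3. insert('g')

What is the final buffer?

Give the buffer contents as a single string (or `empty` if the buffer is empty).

After op 1 (delete): buffer="nkisic" (len 6), cursors c1@0 c2@5, authorship ......
After op 2 (insert('a')): buffer="ankisiac" (len 8), cursors c1@1 c2@7, authorship 1.....2.
After op 3 (insert('g')): buffer="agnkisiagc" (len 10), cursors c1@2 c2@9, authorship 11.....22.

Answer: agnkisiagc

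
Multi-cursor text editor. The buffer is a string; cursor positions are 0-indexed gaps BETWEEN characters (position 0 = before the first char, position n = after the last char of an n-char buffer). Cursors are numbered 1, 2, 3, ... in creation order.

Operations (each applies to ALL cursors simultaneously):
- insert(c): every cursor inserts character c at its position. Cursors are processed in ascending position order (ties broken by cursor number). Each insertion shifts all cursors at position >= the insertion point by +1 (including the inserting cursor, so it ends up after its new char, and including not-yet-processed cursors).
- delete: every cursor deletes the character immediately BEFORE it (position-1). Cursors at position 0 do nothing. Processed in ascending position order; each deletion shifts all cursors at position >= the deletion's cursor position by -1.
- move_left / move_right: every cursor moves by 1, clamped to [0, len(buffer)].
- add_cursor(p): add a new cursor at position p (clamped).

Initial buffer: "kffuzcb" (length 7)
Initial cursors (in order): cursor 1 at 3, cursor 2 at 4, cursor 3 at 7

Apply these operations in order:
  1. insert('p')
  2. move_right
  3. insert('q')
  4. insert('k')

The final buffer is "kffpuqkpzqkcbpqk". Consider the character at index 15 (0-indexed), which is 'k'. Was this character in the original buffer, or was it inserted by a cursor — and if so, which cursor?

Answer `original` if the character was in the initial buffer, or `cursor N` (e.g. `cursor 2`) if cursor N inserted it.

Answer: cursor 3

Derivation:
After op 1 (insert('p')): buffer="kffpupzcbp" (len 10), cursors c1@4 c2@6 c3@10, authorship ...1.2...3
After op 2 (move_right): buffer="kffpupzcbp" (len 10), cursors c1@5 c2@7 c3@10, authorship ...1.2...3
After op 3 (insert('q')): buffer="kffpuqpzqcbpq" (len 13), cursors c1@6 c2@9 c3@13, authorship ...1.12.2..33
After op 4 (insert('k')): buffer="kffpuqkpzqkcbpqk" (len 16), cursors c1@7 c2@11 c3@16, authorship ...1.112.22..333
Authorship (.=original, N=cursor N): . . . 1 . 1 1 2 . 2 2 . . 3 3 3
Index 15: author = 3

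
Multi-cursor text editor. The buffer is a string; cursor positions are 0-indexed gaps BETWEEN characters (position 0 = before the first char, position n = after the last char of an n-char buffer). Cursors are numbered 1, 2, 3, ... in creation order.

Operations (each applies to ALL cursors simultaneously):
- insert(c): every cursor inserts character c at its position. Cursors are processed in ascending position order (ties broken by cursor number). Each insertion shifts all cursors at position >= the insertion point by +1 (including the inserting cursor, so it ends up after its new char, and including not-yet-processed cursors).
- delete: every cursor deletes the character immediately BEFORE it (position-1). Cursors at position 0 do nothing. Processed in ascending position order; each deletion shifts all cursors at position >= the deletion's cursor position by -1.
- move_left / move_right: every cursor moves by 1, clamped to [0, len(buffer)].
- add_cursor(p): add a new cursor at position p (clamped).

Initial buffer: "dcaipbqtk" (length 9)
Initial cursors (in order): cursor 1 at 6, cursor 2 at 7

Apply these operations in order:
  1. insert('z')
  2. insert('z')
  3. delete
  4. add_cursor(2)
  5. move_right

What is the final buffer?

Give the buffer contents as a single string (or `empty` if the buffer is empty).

Answer: dcaipbzqztk

Derivation:
After op 1 (insert('z')): buffer="dcaipbzqztk" (len 11), cursors c1@7 c2@9, authorship ......1.2..
After op 2 (insert('z')): buffer="dcaipbzzqzztk" (len 13), cursors c1@8 c2@11, authorship ......11.22..
After op 3 (delete): buffer="dcaipbzqztk" (len 11), cursors c1@7 c2@9, authorship ......1.2..
After op 4 (add_cursor(2)): buffer="dcaipbzqztk" (len 11), cursors c3@2 c1@7 c2@9, authorship ......1.2..
After op 5 (move_right): buffer="dcaipbzqztk" (len 11), cursors c3@3 c1@8 c2@10, authorship ......1.2..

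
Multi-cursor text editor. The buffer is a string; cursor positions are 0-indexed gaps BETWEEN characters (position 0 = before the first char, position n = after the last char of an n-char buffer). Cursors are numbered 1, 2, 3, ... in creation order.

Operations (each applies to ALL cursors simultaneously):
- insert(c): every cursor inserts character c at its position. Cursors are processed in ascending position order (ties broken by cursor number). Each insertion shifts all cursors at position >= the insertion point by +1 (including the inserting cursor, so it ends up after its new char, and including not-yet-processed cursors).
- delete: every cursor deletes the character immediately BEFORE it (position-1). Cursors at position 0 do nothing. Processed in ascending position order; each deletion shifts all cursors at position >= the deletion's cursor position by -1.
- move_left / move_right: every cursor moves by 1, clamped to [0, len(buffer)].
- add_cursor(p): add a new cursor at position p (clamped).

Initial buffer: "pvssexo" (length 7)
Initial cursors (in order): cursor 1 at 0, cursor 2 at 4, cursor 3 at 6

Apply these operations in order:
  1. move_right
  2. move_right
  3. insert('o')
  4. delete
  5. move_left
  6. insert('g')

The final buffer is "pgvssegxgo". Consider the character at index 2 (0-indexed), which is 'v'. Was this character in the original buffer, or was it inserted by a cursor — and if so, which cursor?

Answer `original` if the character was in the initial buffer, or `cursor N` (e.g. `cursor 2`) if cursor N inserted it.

After op 1 (move_right): buffer="pvssexo" (len 7), cursors c1@1 c2@5 c3@7, authorship .......
After op 2 (move_right): buffer="pvssexo" (len 7), cursors c1@2 c2@6 c3@7, authorship .......
After op 3 (insert('o')): buffer="pvossexooo" (len 10), cursors c1@3 c2@8 c3@10, authorship ..1....2.3
After op 4 (delete): buffer="pvssexo" (len 7), cursors c1@2 c2@6 c3@7, authorship .......
After op 5 (move_left): buffer="pvssexo" (len 7), cursors c1@1 c2@5 c3@6, authorship .......
After op 6 (insert('g')): buffer="pgvssegxgo" (len 10), cursors c1@2 c2@7 c3@9, authorship .1....2.3.
Authorship (.=original, N=cursor N): . 1 . . . . 2 . 3 .
Index 2: author = original

Answer: original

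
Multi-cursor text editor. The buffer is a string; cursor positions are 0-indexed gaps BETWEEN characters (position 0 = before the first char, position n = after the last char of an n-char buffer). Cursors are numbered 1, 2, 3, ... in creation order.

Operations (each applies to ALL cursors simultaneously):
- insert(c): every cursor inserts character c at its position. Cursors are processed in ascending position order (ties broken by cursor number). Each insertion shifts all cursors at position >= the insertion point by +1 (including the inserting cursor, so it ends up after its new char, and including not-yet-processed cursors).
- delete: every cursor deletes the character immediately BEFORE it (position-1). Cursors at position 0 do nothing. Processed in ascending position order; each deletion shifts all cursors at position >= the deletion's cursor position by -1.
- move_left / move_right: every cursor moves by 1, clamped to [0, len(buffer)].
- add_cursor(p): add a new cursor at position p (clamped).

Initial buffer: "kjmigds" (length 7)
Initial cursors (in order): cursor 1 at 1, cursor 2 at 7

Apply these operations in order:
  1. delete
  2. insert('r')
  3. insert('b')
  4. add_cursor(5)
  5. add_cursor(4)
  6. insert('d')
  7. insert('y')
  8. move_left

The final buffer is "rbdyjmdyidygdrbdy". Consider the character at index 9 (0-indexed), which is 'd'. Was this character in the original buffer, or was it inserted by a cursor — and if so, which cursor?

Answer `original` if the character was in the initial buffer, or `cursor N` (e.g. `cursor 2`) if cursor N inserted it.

After op 1 (delete): buffer="jmigd" (len 5), cursors c1@0 c2@5, authorship .....
After op 2 (insert('r')): buffer="rjmigdr" (len 7), cursors c1@1 c2@7, authorship 1.....2
After op 3 (insert('b')): buffer="rbjmigdrb" (len 9), cursors c1@2 c2@9, authorship 11.....22
After op 4 (add_cursor(5)): buffer="rbjmigdrb" (len 9), cursors c1@2 c3@5 c2@9, authorship 11.....22
After op 5 (add_cursor(4)): buffer="rbjmigdrb" (len 9), cursors c1@2 c4@4 c3@5 c2@9, authorship 11.....22
After op 6 (insert('d')): buffer="rbdjmdidgdrbd" (len 13), cursors c1@3 c4@6 c3@8 c2@13, authorship 111..4.3..222
After op 7 (insert('y')): buffer="rbdyjmdyidygdrbdy" (len 17), cursors c1@4 c4@8 c3@11 c2@17, authorship 1111..44.33..2222
After op 8 (move_left): buffer="rbdyjmdyidygdrbdy" (len 17), cursors c1@3 c4@7 c3@10 c2@16, authorship 1111..44.33..2222
Authorship (.=original, N=cursor N): 1 1 1 1 . . 4 4 . 3 3 . . 2 2 2 2
Index 9: author = 3

Answer: cursor 3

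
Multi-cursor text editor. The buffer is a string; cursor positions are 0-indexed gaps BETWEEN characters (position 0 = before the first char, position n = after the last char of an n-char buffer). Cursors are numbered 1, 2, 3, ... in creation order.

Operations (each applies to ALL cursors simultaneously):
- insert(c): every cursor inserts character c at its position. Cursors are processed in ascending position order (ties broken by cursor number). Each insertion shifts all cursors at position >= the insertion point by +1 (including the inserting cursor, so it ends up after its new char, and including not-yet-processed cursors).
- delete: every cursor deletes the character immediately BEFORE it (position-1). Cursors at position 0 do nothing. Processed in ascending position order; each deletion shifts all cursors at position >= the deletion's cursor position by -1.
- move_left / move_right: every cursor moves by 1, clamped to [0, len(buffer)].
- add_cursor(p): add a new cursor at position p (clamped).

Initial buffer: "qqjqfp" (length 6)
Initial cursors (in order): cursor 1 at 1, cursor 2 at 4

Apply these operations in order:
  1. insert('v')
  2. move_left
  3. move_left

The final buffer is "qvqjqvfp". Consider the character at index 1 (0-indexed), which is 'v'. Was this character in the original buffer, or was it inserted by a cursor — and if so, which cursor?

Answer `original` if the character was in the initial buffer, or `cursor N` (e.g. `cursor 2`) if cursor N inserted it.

Answer: cursor 1

Derivation:
After op 1 (insert('v')): buffer="qvqjqvfp" (len 8), cursors c1@2 c2@6, authorship .1...2..
After op 2 (move_left): buffer="qvqjqvfp" (len 8), cursors c1@1 c2@5, authorship .1...2..
After op 3 (move_left): buffer="qvqjqvfp" (len 8), cursors c1@0 c2@4, authorship .1...2..
Authorship (.=original, N=cursor N): . 1 . . . 2 . .
Index 1: author = 1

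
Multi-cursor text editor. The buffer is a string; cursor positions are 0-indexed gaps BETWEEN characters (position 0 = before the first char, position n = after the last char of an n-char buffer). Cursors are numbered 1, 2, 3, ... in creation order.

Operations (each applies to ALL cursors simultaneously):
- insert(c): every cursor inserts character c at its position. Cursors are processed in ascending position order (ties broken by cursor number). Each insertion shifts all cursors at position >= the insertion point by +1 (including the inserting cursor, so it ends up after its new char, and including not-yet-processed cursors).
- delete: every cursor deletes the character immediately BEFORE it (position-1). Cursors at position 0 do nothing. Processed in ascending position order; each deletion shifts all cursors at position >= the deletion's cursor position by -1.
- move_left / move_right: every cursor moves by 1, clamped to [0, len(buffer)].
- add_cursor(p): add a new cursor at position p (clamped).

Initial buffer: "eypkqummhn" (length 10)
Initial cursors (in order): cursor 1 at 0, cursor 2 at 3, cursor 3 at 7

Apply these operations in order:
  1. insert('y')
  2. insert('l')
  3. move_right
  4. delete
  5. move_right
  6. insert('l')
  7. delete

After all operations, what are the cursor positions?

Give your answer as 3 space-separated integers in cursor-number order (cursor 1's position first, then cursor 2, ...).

Answer: 3 7 12

Derivation:
After op 1 (insert('y')): buffer="yeypykqumymhn" (len 13), cursors c1@1 c2@5 c3@10, authorship 1...2....3...
After op 2 (insert('l')): buffer="yleypylkqumylmhn" (len 16), cursors c1@2 c2@7 c3@13, authorship 11...22....33...
After op 3 (move_right): buffer="yleypylkqumylmhn" (len 16), cursors c1@3 c2@8 c3@14, authorship 11...22....33...
After op 4 (delete): buffer="ylypylqumylhn" (len 13), cursors c1@2 c2@6 c3@11, authorship 11..22...33..
After op 5 (move_right): buffer="ylypylqumylhn" (len 13), cursors c1@3 c2@7 c3@12, authorship 11..22...33..
After op 6 (insert('l')): buffer="ylylpylqlumylhln" (len 16), cursors c1@4 c2@9 c3@15, authorship 11.1.22.2..33.3.
After op 7 (delete): buffer="ylypylqumylhn" (len 13), cursors c1@3 c2@7 c3@12, authorship 11..22...33..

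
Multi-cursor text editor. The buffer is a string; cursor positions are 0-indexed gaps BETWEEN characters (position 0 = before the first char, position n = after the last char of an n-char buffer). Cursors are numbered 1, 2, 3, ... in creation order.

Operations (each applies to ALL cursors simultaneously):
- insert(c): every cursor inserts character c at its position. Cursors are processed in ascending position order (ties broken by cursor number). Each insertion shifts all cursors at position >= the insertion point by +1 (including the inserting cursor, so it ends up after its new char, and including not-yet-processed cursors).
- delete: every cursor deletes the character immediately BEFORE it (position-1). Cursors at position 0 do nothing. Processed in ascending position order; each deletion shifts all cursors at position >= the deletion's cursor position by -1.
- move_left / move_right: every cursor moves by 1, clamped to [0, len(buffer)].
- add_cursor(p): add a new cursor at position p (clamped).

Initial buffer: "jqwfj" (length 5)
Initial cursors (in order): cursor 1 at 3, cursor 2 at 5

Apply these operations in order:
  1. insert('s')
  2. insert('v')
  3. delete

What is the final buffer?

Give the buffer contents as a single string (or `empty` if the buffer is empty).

Answer: jqwsfjs

Derivation:
After op 1 (insert('s')): buffer="jqwsfjs" (len 7), cursors c1@4 c2@7, authorship ...1..2
After op 2 (insert('v')): buffer="jqwsvfjsv" (len 9), cursors c1@5 c2@9, authorship ...11..22
After op 3 (delete): buffer="jqwsfjs" (len 7), cursors c1@4 c2@7, authorship ...1..2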